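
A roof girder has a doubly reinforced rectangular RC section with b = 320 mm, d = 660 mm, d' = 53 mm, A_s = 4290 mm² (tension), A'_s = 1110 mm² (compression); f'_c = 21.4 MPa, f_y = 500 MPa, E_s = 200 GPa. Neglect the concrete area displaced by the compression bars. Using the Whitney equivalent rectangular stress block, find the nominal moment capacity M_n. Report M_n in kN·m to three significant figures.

Assume both tension and compression steel yield.
Net tension couple steel: A_s − A'_s = 3180 mm².
a = (A_s − A'_s) f_y / (0.85 f'_c b) = 1590000/(0.85 × 21.4 × 320) = 273.16 mm.
c = a/β₁ = 273.16/0.85 = 321.36 mm; ε'_s = 0.003(c − d')/c = 0.0025 ≥ f_y/E_s = 0.0025, so compression steel does yield.
M_n = (A_s − A'_s) f_y (d − a/2) + A'_s f_y (d − d') = [1590000 × (660 − 136.58) + 555000 × (660 − 53)] × 10⁻⁶ = 832.24 + 336.89 = 1169.13 kN·m.

M_n ≈ 1170 kN·m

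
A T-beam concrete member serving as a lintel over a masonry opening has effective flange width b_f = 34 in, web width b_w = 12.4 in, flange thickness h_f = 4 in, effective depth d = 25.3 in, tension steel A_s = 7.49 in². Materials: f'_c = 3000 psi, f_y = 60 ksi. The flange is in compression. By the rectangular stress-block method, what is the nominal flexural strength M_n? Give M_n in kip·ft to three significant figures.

M_n ≈ 842 kip·ft

Tension: T = A_s f_y = 7.49 × 60 = 449.4 kips.
Try a within the flange: a = T/(0.85 f'_c b_f) = 449.4/(0.85 × 3 × 34) = 5.183 in.
a = 5.183 > h_f = 4 in: the block extends into the web. Split into flange-overhang and web parts.
C_f = 0.85 f'_c (b_f − b_w) h_f = 0.85 × 3 × (34 − 12.4) × 4 = 220.3 kips.
Remaining web compression depth: a_w = (T − C_f)/(0.85 f'_c b_w) = (449.4 − 220.3)/(0.85 × 3 × 12.4) = 7.245 in.
M_n = C_f(d − h_f/2) + (T − C_f)(d − a_w/2) = 220.3 × (25.3 − 2) + 229.1 × (25.3 − 3.6225) = 5133.0 + 4966.3 = 10099.3 kip·in.
M_n = 10099.3/12 = 841.61 kip·ft.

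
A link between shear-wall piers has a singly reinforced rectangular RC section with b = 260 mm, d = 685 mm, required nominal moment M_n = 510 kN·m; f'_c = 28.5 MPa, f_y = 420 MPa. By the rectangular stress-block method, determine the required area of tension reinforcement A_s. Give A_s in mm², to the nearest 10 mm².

With M_n = 0.85 f'_c a b (d − a/2), solve the quadratic for a:
a = d − √(d² − 2M_n/(0.85 f'_c b)) = 685 − √(685² − 2 × 510×10⁶/(0.85 × 28.5 × 260)) = 130.67 mm.
A_s = 0.85 f'_c a b / f_y = 0.85 × 28.5 × 130.67 × 260 / 420 = 1959.6 mm².

A_s ≈ 1960 mm²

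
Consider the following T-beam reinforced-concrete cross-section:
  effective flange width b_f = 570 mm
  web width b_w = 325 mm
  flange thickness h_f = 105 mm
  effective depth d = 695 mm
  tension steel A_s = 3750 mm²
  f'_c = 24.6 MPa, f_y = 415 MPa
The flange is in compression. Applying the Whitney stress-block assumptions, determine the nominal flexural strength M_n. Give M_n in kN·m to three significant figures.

Tension: T = A_s f_y = 3750 × 415 = 1556250 N.
Try a within the flange: a = T/(0.85 f'_c b_f) = 1556250/(0.85 × 24.6 × 570) = 130.57 mm.
a = 130.57 > h_f = 105 mm: the block extends into the web. Split into flange-overhang and web parts.
C_f = 0.85 f'_c (b_f − b_w) h_f = 0.85 × 24.6 × (570 − 325) × 105 = 537910 N.
Remaining web compression depth: a_w = (T − C_f)/(0.85 f'_c b_w) = (1556250 − 537910)/(0.85 × 24.6 × 325) = 149.85 mm.
M_n = C_f(d − h_f/2) + (T − C_f)(d − a_w/2) = 537910 × (695 − 52.5) + 1018340 × (695 − 74.925) = 345.61 + 631.45 = 977.06 × 10⁶ N·mm.
M_n = 977.06 kN·m.

M_n ≈ 977 kN·m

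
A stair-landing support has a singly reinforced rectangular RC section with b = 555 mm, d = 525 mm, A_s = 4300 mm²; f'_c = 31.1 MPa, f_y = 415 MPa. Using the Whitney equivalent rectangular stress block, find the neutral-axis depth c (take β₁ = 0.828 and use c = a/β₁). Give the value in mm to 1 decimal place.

c ≈ 146.9 mm

T = A_s f_y = 4300 × 415 = 1784500 N = 1784.5 kN.
Setting C = 0.85 f'_c a b equal to T: a = 1784500/(0.85 × 31.1 × 555) = 121.631 mm.
With β₁ = 0.828, c = a/β₁ = 121.631/0.828 = 146.9 mm.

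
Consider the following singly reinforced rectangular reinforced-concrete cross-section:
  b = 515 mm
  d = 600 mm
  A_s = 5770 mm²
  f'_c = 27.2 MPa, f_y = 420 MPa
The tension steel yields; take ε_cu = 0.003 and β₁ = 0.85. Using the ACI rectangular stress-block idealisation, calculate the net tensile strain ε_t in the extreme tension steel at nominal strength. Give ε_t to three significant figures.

a = A_s f_y/(0.85 f'_c b) = 203.53 mm.
β₁ = 0.85, so c = a/β₁ = 203.53/0.85 = 239.45 mm.
From the linear strain diagram with ε_cu = 0.003: ε_t = 0.003 (d − c)/c = 0.003 × (600 − 239.45)/239.45 = 0.00452.
ε_t is between 0.004 and 0.005 — transition zone.

ε_t ≈ 0.00452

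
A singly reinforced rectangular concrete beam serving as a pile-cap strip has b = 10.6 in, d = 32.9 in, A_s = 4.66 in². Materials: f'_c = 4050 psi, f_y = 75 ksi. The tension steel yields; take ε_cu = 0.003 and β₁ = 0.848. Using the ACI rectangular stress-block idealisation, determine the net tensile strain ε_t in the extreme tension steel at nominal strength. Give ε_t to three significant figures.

a = A_s f_y/(0.85 f'_c b) = 9.578 in.
β₁ = 0.848, so c = a/β₁ = 9.578/0.848 = 11.295 in.
From the linear strain diagram with ε_cu = 0.003: ε_t = 0.003 (d − c)/c = 0.003 × (32.9 − 11.295)/11.295 = 0.00574.
Since ε_t ≥ 0.005, the section is tension-controlled.

ε_t ≈ 0.00574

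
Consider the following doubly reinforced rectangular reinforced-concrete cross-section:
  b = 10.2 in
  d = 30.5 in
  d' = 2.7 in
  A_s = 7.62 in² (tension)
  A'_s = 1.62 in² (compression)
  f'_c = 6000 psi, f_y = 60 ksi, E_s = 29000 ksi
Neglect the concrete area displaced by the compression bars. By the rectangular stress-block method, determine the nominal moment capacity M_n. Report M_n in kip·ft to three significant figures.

M_n ≈ 1040 kip·ft

Assume both steels yield.
a = (A_s − A'_s) f_y/(0.85 f'_c b) = (7.62 − 1.62) × 60/(0.85 × 6 × 10.2) = 6.920 in.
c = a/β₁ = 6.920/0.75 = 9.227 in; ε'_s = 0.003(c − d')/c = 0.0021 ≥ ε_y = 0.0021, so the compression steel yields.
M_n = (A_s − A'_s) f_y (d − a/2) + A'_s f_y (d − d') = 360 × (30.5 − 3.46) + 97.2 × (30.5 − 2.7) = 9734.4 + 2702.2 = 12436.6 kip·in = 12436.6/12 = 1036.38 kip·ft.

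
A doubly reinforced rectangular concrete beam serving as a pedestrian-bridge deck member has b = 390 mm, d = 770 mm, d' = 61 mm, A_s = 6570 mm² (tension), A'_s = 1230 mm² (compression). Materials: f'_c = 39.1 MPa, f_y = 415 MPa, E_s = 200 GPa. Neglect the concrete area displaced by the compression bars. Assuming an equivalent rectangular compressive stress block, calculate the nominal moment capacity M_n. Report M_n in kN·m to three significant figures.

Assume both tension and compression steel yield.
Net tension couple steel: A_s − A'_s = 5340 mm².
a = (A_s − A'_s) f_y / (0.85 f'_c b) = 2216100/(0.85 × 39.1 × 390) = 170.97 mm.
c = a/β₁ = 170.97/0.771 = 221.75 mm; ε'_s = 0.003(c − d')/c = 0.0022 ≥ f_y/E_s = 0.0021, so compression steel does yield.
M_n = (A_s − A'_s) f_y (d − a/2) + A'_s f_y (d − d') = [2216100 × (770 − 85.485) + 510450 × (770 − 61)] × 10⁻⁶ = 1516.95 + 361.91 = 1878.86 kN·m.

M_n ≈ 1880 kN·m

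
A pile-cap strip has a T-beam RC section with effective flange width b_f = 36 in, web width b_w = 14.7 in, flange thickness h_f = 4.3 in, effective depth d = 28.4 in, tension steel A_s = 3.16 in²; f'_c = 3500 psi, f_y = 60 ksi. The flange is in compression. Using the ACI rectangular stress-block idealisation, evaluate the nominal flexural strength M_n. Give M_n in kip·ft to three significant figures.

M_n ≈ 435 kip·ft

Tension: T = A_s f_y = 3.16 × 60 = 189.6 kips.
Try a within the flange: a = T/(0.85 f'_c b_f) = 189.6/(0.85 × 3.5 × 36) = 1.770 in.
Since a = 1.770 ≤ h_f = 4.3 in, the stress block lies entirely in the flange; analyse as a rectangular beam of width b_f.
M_n = T(d − a/2) = 189.6 × (28.4 − 0.885) = 5216.8 kip·in.
M_n = 5216.8/12 = 434.73 kip·ft.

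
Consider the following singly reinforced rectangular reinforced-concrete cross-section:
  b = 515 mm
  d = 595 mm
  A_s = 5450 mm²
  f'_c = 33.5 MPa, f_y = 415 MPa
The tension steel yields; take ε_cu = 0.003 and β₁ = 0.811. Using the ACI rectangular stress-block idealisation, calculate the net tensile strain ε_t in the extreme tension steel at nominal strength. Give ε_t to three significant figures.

ε_t ≈ 0.00639

a = A_s f_y/(0.85 f'_c b) = 154.23 mm.
β₁ = 0.811, so c = a/β₁ = 154.23/0.811 = 190.17 mm.
From the linear strain diagram with ε_cu = 0.003: ε_t = 0.003 (d − c)/c = 0.003 × (595 − 190.17)/190.17 = 0.00639.
Since ε_t ≥ 0.005, the section is tension-controlled.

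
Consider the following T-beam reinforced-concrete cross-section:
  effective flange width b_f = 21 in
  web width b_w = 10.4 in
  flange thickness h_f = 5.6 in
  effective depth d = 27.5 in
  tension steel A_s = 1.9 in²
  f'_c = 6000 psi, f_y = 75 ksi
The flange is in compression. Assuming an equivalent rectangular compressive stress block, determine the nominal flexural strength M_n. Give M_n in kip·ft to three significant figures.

M_n ≈ 319 kip·ft

Tension: T = A_s f_y = 1.9 × 75 = 142.5 kips.
Try a within the flange: a = T/(0.85 f'_c b_f) = 142.5/(0.85 × 6 × 21) = 1.331 in.
Since a = 1.331 ≤ h_f = 5.6 in, the stress block lies entirely in the flange; analyse as a rectangular beam of width b_f.
M_n = T(d − a/2) = 142.5 × (27.5 − 0.6655) = 3823.9 kip·in.
M_n = 3823.9/12 = 318.66 kip·ft.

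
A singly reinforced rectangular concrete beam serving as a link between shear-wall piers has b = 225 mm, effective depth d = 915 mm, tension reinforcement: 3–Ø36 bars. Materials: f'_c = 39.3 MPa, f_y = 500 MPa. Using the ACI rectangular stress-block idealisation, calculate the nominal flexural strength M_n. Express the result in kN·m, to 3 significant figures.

A_s = 3 × 1018 = 3054 mm².
T = A_s f_y = 3054 × 500 = 1527000 N = 1527 kN.
From C = T: a = T/(0.85 f'_c b) = 1527000/(0.85 × 39.3 × 225) = 203.16 mm.
M_n = T(d − a/2) = 1527 kN × (915 − 101.58) mm = 1242.09 kN·m.

M_n ≈ 1240 kN·m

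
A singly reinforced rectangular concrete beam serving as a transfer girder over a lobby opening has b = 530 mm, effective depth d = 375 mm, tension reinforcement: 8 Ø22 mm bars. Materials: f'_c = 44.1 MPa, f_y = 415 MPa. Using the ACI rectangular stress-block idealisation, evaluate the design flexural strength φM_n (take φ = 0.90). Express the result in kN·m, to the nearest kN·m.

A_s = 8 × 380 = 3040 mm².
T = A_s f_y = 3040 × 415 = 1261600 N = 1261.6 kN.
From C = T: a = T/(0.85 f'_c b) = 1261600/(0.85 × 44.1 × 530) = 63.50 mm.
M_n = T(d − a/2) = 1261.6 kN × (375 − 31.75) mm = 433.04 kN·m.
φM_n = 0.90 × 433.04 = 389.74 kN·m.

φM_n ≈ 390 kN·m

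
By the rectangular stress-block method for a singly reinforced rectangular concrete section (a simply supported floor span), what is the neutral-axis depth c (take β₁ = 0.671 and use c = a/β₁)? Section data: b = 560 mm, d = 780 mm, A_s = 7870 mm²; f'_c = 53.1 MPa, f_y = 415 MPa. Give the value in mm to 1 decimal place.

c ≈ 192.6 mm

T = A_s f_y = 7870 × 415 = 3266050 N = 3266.05 kN.
Setting C = 0.85 f'_c a b equal to T: a = 3266050/(0.85 × 53.1 × 560) = 129.218 mm.
With β₁ = 0.671, c = a/β₁ = 129.218/0.671 = 192.6 mm.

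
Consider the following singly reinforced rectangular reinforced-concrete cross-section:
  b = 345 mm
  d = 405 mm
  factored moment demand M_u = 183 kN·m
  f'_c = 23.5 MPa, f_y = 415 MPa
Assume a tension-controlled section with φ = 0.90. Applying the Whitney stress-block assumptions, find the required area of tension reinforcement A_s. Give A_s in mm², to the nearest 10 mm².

M_n = M_u/φ = 183/0.90 = 203.333 kN·m.
With M_n = 0.85 f'_c a b (d − a/2), solve the quadratic for a:
a = d − √(d² − 2M_n/(0.85 f'_c b)) = 405 − √(405² − 2 × 203.333×10⁶/(0.85 × 23.5 × 345)) = 80.94 mm.
A_s = 0.85 f'_c a b / f_y = 0.85 × 23.5 × 80.94 × 345 / 415 = 1344.1 mm².

A_s ≈ 1340 mm²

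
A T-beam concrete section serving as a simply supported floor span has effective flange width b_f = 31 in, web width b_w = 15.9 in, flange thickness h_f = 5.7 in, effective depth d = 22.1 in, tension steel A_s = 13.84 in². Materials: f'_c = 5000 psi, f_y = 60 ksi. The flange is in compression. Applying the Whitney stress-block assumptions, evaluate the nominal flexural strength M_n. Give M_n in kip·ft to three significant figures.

Tension: T = A_s f_y = 13.84 × 60 = 830.4 kips.
Try a within the flange: a = T/(0.85 f'_c b_f) = 830.4/(0.85 × 5 × 31) = 6.303 in.
a = 6.303 > h_f = 5.7 in: the block extends into the web. Split into flange-overhang and web parts.
C_f = 0.85 f'_c (b_f − b_w) h_f = 0.85 × 5 × (31 − 15.9) × 5.7 = 365.8 kips.
Remaining web compression depth: a_w = (T − C_f)/(0.85 f'_c b_w) = (830.4 − 365.8)/(0.85 × 5 × 15.9) = 6.875 in.
M_n = C_f(d − h_f/2) + (T − C_f)(d − a_w/2) = 365.8 × (22.1 − 2.85) + 464.6 × (22.1 − 3.4375) = 7041.7 + 8670.6 = 15712.3 kip·in.
M_n = 15712.3/12 = 1309.36 kip·ft.

M_n ≈ 1310 kip·ft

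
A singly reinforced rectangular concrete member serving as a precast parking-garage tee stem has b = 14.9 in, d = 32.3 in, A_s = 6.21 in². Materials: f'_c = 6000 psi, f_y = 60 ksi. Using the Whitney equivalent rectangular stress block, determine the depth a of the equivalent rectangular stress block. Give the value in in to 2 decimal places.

T = A_s f_y = 6.21 × 60 = 372.6 kips.
a = T/(0.85 f'_c b) = 372.6/(0.85 × 6 × 14.9) = 4.90 in.

a ≈ 4.90 in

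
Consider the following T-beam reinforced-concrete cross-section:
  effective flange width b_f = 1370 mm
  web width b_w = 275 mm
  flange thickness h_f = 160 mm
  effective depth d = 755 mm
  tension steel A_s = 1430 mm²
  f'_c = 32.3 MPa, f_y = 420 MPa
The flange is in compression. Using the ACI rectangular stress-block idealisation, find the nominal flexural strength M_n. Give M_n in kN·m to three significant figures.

M_n ≈ 449 kN·m

Tension: T = A_s f_y = 1430 × 420 = 600600 N.
Try a within the flange: a = T/(0.85 f'_c b_f) = 600600/(0.85 × 32.3 × 1370) = 15.97 mm.
Since a = 15.97 ≤ h_f = 160 mm, the stress block lies entirely in the flange; analyse as a rectangular beam of width b_f.
M_n = T(d − a/2) = 600600 × (755 − 7.985) = 448.66 × 10⁶ N·mm.
M_n = 448.66 kN·m.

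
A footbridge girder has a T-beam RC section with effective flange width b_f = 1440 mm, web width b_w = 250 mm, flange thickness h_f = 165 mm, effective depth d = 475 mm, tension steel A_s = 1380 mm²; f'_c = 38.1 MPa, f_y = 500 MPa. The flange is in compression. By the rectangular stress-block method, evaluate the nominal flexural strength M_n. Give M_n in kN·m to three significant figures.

Tension: T = A_s f_y = 1380 × 500 = 690000 N.
Try a within the flange: a = T/(0.85 f'_c b_f) = 690000/(0.85 × 38.1 × 1440) = 14.80 mm.
Since a = 14.80 ≤ h_f = 165 mm, the stress block lies entirely in the flange; analyse as a rectangular beam of width b_f.
M_n = T(d − a/2) = 690000 × (475 − 7.4) = 322.64 × 10⁶ N·mm.
M_n = 322.64 kN·m.

M_n ≈ 323 kN·m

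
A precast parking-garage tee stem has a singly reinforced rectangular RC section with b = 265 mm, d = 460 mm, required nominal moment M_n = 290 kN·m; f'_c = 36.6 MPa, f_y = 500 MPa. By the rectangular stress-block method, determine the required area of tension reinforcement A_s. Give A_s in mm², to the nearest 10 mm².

With M_n = 0.85 f'_c a b (d − a/2), solve the quadratic for a:
a = d − √(d² − 2M_n/(0.85 f'_c b)) = 460 − √(460² − 2 × 290×10⁶/(0.85 × 36.6 × 265)) = 84.17 mm.
A_s = 0.85 f'_c a b / f_y = 0.85 × 36.6 × 84.17 × 265 / 500 = 1387.8 mm².

A_s ≈ 1390 mm²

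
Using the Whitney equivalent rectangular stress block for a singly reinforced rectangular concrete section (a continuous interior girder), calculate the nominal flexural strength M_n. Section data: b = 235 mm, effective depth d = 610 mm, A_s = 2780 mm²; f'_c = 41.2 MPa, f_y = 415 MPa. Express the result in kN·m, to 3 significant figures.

T = A_s f_y = 2780 × 415 = 1153700 N = 1153.7 kN.
From C = T: a = T/(0.85 f'_c b) = 1153700/(0.85 × 41.2 × 235) = 140.19 mm.
M_n = T(d − a/2) = 1153.7 kN × (610 − 70.095) mm = 622.89 kN·m.

M_n ≈ 623 kN·m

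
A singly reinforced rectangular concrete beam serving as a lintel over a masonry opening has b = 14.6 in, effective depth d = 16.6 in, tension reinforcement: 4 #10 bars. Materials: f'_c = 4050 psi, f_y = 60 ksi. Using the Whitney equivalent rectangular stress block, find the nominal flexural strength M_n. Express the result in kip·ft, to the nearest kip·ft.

A_s = 4 × 1.27 = 5.08 in².
T = A_s f_y = 5.08 × 60 = 304.8 kips.
a = T/(0.85 f'_c b) = 304.8/(0.85 × 4.05 × 14.6) = 6.064 in.
M_n = T(d − a/2) = 304.8 × (16.6 − 3.032) = 4135.5 kip·in = 4135.5/12 = 344.63 kip·ft.

M_n ≈ 345 kip·ft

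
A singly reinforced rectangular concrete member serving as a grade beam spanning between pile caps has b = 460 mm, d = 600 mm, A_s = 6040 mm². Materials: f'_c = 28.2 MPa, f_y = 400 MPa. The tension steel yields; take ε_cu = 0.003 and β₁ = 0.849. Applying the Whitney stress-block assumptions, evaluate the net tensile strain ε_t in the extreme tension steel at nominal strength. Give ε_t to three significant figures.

ε_t ≈ 0.00397

a = A_s f_y/(0.85 f'_c b) = 219.11 mm.
β₁ = 0.849, so c = a/β₁ = 219.11/0.849 = 258.08 mm.
From the linear strain diagram with ε_cu = 0.003: ε_t = 0.003 (d − c)/c = 0.003 × (600 − 258.08)/258.08 = 0.00397.
ε_t < 0.004 — the section is over-reinforced for flexure under ACI limits.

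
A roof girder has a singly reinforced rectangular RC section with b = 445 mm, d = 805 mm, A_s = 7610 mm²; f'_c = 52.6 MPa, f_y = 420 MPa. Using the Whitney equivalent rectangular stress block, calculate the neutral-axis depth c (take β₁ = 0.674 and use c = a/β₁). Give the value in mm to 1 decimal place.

T = A_s f_y = 7610 × 420 = 3196200 N = 3196.2 kN.
Setting C = 0.85 f'_c a b equal to T: a = 3196200/(0.85 × 52.6 × 445) = 160.646 mm.
With β₁ = 0.674, c = a/β₁ = 160.646/0.674 = 238.3 mm.

c ≈ 238.3 mm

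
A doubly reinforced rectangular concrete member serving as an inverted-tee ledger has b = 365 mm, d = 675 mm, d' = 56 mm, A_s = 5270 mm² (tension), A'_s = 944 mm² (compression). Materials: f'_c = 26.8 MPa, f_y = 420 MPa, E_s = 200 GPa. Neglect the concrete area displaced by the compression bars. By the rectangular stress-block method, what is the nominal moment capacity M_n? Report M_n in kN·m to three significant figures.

Assume both tension and compression steel yield.
Net tension couple steel: A_s − A'_s = 4326 mm².
a = (A_s − A'_s) f_y / (0.85 f'_c b) = 1816920/(0.85 × 26.8 × 365) = 218.52 mm.
c = a/β₁ = 218.52/0.85 = 257.08 mm; ε'_s = 0.003(c − d')/c = 0.0023 ≥ f_y/E_s = 0.0021, so compression steel does yield.
M_n = (A_s − A'_s) f_y (d − a/2) + A'_s f_y (d − d') = [1816920 × (675 − 109.26) + 396480 × (675 − 56)] × 10⁻⁶ = 1027.90 + 245.42 = 1273.32 kN·m.

M_n ≈ 1270 kN·m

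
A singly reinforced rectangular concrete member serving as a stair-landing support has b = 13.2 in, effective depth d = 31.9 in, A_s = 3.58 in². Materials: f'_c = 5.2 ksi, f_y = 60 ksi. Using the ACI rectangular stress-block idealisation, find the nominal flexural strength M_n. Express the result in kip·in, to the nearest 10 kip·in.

M_n ≈ 6460 kip·in

T = A_s f_y = 3.58 × 60 = 214.8 kips.
a = T/(0.85 f'_c b) = 214.8/(0.85 × 5.2 × 13.2) = 3.682 in.
M_n = T(d − a/2) = 214.8 × (31.9 − 1.841) = 6456.7 kip·in.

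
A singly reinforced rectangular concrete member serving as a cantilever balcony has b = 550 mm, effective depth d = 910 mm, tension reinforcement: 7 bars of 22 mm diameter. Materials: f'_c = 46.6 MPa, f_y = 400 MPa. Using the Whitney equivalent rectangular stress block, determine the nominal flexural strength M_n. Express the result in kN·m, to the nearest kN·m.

M_n ≈ 942 kN·m

A_s = 7 × 380 = 2660 mm².
T = A_s f_y = 2660 × 400 = 1064000 N = 1064 kN.
From C = T: a = T/(0.85 f'_c b) = 1064000/(0.85 × 46.6 × 550) = 48.84 mm.
M_n = T(d − a/2) = 1064 kN × (910 − 24.42) mm = 942.26 kN·m.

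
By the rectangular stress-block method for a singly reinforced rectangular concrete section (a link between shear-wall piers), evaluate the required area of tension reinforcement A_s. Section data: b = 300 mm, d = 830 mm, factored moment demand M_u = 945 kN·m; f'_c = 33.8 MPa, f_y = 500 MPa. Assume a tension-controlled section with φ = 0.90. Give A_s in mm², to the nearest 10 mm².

A_s ≈ 2810 mm²

M_n = M_u/φ = 945/0.90 = 1050 kN·m.
With M_n = 0.85 f'_c a b (d − a/2), solve the quadratic for a:
a = d − √(d² − 2M_n/(0.85 f'_c b)) = 830 − √(830² − 2 × 1050×10⁶/(0.85 × 33.8 × 300)) = 162.73 mm.
A_s = 0.85 f'_c a b / f_y = 0.85 × 33.8 × 162.73 × 300 / 500 = 2805.1 mm².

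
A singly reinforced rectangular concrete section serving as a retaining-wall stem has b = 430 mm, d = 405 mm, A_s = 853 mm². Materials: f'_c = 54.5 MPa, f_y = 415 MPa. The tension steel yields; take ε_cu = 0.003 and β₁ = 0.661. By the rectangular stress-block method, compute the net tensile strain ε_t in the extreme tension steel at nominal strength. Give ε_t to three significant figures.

ε_t ≈ 0.0422

a = A_s f_y/(0.85 f'_c b) = 17.77 mm.
β₁ = 0.661, so c = a/β₁ = 17.77/0.661 = 26.88 mm.
From the linear strain diagram with ε_cu = 0.003: ε_t = 0.003 (d − c)/c = 0.003 × (405 − 26.88)/26.88 = 0.0422.
Since ε_t ≥ 0.005, the section is tension-controlled.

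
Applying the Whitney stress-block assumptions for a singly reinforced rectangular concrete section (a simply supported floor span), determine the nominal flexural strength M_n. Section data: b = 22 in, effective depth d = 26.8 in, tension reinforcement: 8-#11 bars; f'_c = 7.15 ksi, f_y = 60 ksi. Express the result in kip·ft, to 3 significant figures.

M_n ≈ 1500 kip·ft

A_s = 8 × 1.56 = 12.48 in².
T = A_s f_y = 12.48 × 60 = 748.8 kips.
a = T/(0.85 f'_c b) = 748.8/(0.85 × 7.15 × 22) = 5.600 in.
M_n = T(d − a/2) = 748.8 × (26.8 − 2.8) = 17971.2 kip·in = 17971.2/12 = 1497.60 kip·ft.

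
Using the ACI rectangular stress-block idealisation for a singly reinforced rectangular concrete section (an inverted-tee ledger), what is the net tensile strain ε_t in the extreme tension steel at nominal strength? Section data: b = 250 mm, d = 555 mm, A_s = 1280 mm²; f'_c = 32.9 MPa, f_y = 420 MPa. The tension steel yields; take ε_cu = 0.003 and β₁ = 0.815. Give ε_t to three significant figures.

a = A_s f_y/(0.85 f'_c b) = 76.90 mm.
β₁ = 0.815, so c = a/β₁ = 76.90/0.815 = 94.36 mm.
From the linear strain diagram with ε_cu = 0.003: ε_t = 0.003 (d − c)/c = 0.003 × (555 − 94.36)/94.36 = 0.0146.
Since ε_t ≥ 0.005, the section is tension-controlled.

ε_t ≈ 0.0146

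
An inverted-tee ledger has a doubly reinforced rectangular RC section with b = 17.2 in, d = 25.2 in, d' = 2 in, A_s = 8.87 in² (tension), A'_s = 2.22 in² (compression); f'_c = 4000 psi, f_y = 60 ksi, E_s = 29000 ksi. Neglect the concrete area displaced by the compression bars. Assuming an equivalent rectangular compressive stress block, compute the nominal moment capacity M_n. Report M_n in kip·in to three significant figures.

Assume both steels yield.
a = (A_s − A'_s) f_y/(0.85 f'_c b) = (8.87 − 2.22) × 60/(0.85 × 4 × 17.2) = 6.823 in.
c = a/β₁ = 6.823/0.85 = 8.027 in; ε'_s = 0.003(c − d')/c = 0.0023 ≥ ε_y = 0.0021, so the compression steel yields.
M_n = (A_s − A'_s) f_y (d − a/2) + A'_s f_y (d − d') = 399 × (25.2 − 3.4115) + 133.2 × (25.2 − 2) = 8693.6 + 3090.2 = 11783.8 kip·in.

M_n ≈ 11800 kip·in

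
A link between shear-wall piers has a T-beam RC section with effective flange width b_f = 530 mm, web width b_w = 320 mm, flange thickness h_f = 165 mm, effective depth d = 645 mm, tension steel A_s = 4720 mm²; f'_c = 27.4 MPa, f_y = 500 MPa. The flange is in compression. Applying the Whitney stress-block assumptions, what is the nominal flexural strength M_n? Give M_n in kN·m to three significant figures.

Tension: T = A_s f_y = 4720 × 500 = 2360000 N.
Try a within the flange: a = T/(0.85 f'_c b_f) = 2360000/(0.85 × 27.4 × 530) = 191.19 mm.
a = 191.19 > h_f = 165 mm: the block extends into the web. Split into flange-overhang and web parts.
C_f = 0.85 f'_c (b_f − b_w) h_f = 0.85 × 27.4 × (530 − 320) × 165 = 806999 N.
Remaining web compression depth: a_w = (T − C_f)/(0.85 f'_c b_w) = (2360000 − 806999)/(0.85 × 27.4 × 320) = 208.38 mm.
M_n = C_f(d − h_f/2) + (T − C_f)(d − a_w/2) = 806999 × (645 − 82.5) + 1553001 × (645 − 104.19) = 453.94 + 839.88 = 1293.82 × 10⁶ N·mm.
M_n = 1293.82 kN·m.

M_n ≈ 1290 kN·m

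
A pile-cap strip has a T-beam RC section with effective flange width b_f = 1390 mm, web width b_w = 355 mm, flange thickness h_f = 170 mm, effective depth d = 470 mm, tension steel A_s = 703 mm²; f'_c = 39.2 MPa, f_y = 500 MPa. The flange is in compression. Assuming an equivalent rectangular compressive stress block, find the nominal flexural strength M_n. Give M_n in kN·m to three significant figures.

M_n ≈ 164 kN·m

Tension: T = A_s f_y = 703 × 500 = 351500 N.
Try a within the flange: a = T/(0.85 f'_c b_f) = 351500/(0.85 × 39.2 × 1390) = 7.59 mm.
Since a = 7.59 ≤ h_f = 170 mm, the stress block lies entirely in the flange; analyse as a rectangular beam of width b_f.
M_n = T(d − a/2) = 351500 × (470 − 3.795) = 163.87 × 10⁶ N·mm.
M_n = 163.87 kN·m.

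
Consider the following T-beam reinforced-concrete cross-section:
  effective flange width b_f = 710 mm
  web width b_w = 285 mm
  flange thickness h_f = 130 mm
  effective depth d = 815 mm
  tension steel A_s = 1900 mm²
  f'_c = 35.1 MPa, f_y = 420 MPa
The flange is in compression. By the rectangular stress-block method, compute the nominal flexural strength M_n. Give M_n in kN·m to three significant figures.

M_n ≈ 635 kN·m

Tension: T = A_s f_y = 1900 × 420 = 798000 N.
Try a within the flange: a = T/(0.85 f'_c b_f) = 798000/(0.85 × 35.1 × 710) = 37.67 mm.
Since a = 37.67 ≤ h_f = 130 mm, the stress block lies entirely in the flange; analyse as a rectangular beam of width b_f.
M_n = T(d − a/2) = 798000 × (815 − 18.835) = 635.34 × 10⁶ N·mm.
M_n = 635.34 kN·m.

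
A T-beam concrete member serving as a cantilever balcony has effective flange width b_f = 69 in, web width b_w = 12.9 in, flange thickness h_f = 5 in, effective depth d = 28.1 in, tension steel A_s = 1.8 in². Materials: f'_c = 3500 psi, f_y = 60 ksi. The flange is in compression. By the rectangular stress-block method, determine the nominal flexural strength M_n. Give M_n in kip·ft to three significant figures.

M_n ≈ 251 kip·ft

Tension: T = A_s f_y = 1.8 × 60 = 108 kips.
Try a within the flange: a = T/(0.85 f'_c b_f) = 108/(0.85 × 3.5 × 69) = 0.526 in.
Since a = 0.526 ≤ h_f = 5 in, the stress block lies entirely in the flange; analyse as a rectangular beam of width b_f.
M_n = T(d − a/2) = 108 × (28.1 − 0.263) = 3006.4 kip·in.
M_n = 3006.4/12 = 250.53 kip·ft.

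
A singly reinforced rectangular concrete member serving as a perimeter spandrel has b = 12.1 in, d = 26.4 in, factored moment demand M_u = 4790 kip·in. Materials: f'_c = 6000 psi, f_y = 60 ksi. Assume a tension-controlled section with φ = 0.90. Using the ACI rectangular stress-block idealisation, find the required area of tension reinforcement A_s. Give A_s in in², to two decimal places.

M_n = M_u/φ = 4790/0.90 = 5322.22 kip·in.
From M_n = 0.85 f'_c a b (d − a/2):
a = d − √(d² − 2M_n/(0.85 f'_c b)) = 26.4 − √(26.4² − 2 × 5322.22/(0.85 × 6 × 12.1)) = 3.499 in.
A_s = 0.85 f'_c a b / f_y = 0.85 × 6 × 3.499 × 12.1 / 60 = 3.599 in².

A_s ≈ 3.60 in²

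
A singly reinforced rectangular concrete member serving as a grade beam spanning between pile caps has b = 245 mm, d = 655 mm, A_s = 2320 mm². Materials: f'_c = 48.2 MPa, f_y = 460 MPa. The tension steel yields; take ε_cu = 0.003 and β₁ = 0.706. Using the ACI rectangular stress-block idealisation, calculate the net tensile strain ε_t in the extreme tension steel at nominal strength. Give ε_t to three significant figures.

a = A_s f_y/(0.85 f'_c b) = 106.32 mm.
β₁ = 0.706, so c = a/β₁ = 106.32/0.706 = 150.59 mm.
From the linear strain diagram with ε_cu = 0.003: ε_t = 0.003 (d − c)/c = 0.003 × (655 − 150.59)/150.59 = 0.0100.
Since ε_t ≥ 0.005, the section is tension-controlled.

ε_t ≈ 0.0100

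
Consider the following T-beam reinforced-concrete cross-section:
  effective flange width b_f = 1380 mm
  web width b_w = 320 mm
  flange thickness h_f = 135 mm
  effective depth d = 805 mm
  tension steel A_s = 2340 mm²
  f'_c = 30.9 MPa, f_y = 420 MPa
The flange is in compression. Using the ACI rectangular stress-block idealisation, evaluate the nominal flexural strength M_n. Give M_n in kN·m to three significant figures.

M_n ≈ 778 kN·m

Tension: T = A_s f_y = 2340 × 420 = 982800 N.
Try a within the flange: a = T/(0.85 f'_c b_f) = 982800/(0.85 × 30.9 × 1380) = 27.11 mm.
Since a = 27.11 ≤ h_f = 135 mm, the stress block lies entirely in the flange; analyse as a rectangular beam of width b_f.
M_n = T(d − a/2) = 982800 × (805 − 13.555) = 777.83 × 10⁶ N·mm.
M_n = 777.83 kN·m.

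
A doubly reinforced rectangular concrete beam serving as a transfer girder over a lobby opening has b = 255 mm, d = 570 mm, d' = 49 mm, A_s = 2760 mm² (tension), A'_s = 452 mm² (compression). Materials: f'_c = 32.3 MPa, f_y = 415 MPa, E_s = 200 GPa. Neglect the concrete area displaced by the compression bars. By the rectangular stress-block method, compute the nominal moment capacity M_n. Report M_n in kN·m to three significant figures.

Assume both tension and compression steel yield.
Net tension couple steel: A_s − A'_s = 2308 mm².
a = (A_s − A'_s) f_y / (0.85 f'_c b) = 957820/(0.85 × 32.3 × 255) = 136.81 mm.
c = a/β₁ = 136.81/0.819 = 167.05 mm; ε'_s = 0.003(c − d')/c = 0.0021 ≥ f_y/E_s = 0.0021, so compression steel does yield.
M_n = (A_s − A'_s) f_y (d − a/2) + A'_s f_y (d − d') = [957820 × (570 − 68.405) + 187580 × (570 − 49)] × 10⁻⁶ = 480.44 + 97.73 = 578.17 kN·m.

M_n ≈ 578 kN·m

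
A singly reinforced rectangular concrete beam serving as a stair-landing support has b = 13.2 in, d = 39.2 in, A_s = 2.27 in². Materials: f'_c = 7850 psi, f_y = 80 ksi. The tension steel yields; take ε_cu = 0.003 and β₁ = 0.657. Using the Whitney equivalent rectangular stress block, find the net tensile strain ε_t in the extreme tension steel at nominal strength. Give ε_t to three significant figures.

a = A_s f_y/(0.85 f'_c b) = 2.062 in.
β₁ = 0.657, so c = a/β₁ = 2.062/0.657 = 3.139 in.
From the linear strain diagram with ε_cu = 0.003: ε_t = 0.003 (d − c)/c = 0.003 × (39.2 − 3.139)/3.139 = 0.0345.
Since ε_t ≥ 0.005, the section is tension-controlled.

ε_t ≈ 0.0345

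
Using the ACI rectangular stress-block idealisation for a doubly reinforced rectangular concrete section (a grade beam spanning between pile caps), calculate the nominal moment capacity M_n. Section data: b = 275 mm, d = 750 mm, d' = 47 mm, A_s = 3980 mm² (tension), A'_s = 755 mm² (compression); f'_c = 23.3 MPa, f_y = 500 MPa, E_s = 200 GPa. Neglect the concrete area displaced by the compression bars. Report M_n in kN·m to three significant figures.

Assume both tension and compression steel yield.
Net tension couple steel: A_s − A'_s = 3225 mm².
a = (A_s − A'_s) f_y / (0.85 f'_c b) = 1612500/(0.85 × 23.3 × 275) = 296.07 mm.
c = a/β₁ = 296.07/0.85 = 348.32 mm; ε'_s = 0.003(c − d')/c = 0.0026 ≥ f_y/E_s = 0.0025, so compression steel does yield.
M_n = (A_s − A'_s) f_y (d − a/2) + A'_s f_y (d − d') = [1612500 × (750 − 148.035) + 377500 × (750 − 47)] × 10⁻⁶ = 970.67 + 265.38 = 1236.05 kN·m.

M_n ≈ 1240 kN·m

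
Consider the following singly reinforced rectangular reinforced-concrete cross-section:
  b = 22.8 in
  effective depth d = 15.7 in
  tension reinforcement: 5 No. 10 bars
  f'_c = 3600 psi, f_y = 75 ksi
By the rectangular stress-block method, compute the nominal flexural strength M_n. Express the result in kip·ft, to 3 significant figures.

A_s = 5 × 1.27 = 6.35 in².
T = A_s f_y = 6.35 × 75 = 476.25 kips.
a = T/(0.85 f'_c b) = 476.25/(0.85 × 3.6 × 22.8) = 6.826 in.
M_n = T(d − a/2) = 476.25 × (15.7 − 3.413) = 5851.7 kip·in = 5851.7/12 = 487.64 kip·ft.

M_n ≈ 488 kip·ft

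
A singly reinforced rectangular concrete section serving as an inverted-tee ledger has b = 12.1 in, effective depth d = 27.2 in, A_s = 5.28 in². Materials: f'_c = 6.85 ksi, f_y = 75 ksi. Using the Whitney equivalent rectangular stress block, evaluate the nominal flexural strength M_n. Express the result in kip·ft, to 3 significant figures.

T = A_s f_y = 5.28 × 75 = 396 kips.
a = T/(0.85 f'_c b) = 396/(0.85 × 6.85 × 12.1) = 5.621 in.
M_n = T(d − a/2) = 396 × (27.2 − 2.8105) = 9658.2 kip·in = 9658.2/12 = 804.85 kip·ft.

M_n ≈ 805 kip·ft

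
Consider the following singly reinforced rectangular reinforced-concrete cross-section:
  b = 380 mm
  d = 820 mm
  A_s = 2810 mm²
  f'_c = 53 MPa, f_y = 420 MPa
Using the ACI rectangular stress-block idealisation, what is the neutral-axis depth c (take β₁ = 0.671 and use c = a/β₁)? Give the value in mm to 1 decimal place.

T = A_s f_y = 2810 × 420 = 1180200 N = 1180.2 kN.
Setting C = 0.85 f'_c a b equal to T: a = 1180200/(0.85 × 53 × 380) = 68.941 mm.
With β₁ = 0.671, c = a/β₁ = 68.941/0.671 = 102.7 mm.

c ≈ 102.7 mm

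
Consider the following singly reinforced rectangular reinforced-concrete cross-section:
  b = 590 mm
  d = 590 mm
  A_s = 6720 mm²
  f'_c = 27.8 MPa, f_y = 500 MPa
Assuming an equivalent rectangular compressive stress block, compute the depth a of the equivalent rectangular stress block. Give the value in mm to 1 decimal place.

a ≈ 241.0 mm

T = A_s f_y = 6720 × 500 = 3360000 N = 3360 kN.
Setting C = 0.85 f'_c a b equal to T: a = 3360000/(0.85 × 27.8 × 590) = 241.0 mm.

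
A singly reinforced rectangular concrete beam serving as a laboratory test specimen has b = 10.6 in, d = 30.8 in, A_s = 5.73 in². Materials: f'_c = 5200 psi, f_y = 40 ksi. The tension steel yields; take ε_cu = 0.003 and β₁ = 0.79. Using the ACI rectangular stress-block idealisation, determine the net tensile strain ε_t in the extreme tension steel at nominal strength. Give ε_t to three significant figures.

ε_t ≈ 0.0119

a = A_s f_y/(0.85 f'_c b) = 4.892 in.
β₁ = 0.79, so c = a/β₁ = 4.892/0.79 = 6.192 in.
From the linear strain diagram with ε_cu = 0.003: ε_t = 0.003 (d − c)/c = 0.003 × (30.8 − 6.192)/6.192 = 0.0119.
Since ε_t ≥ 0.005, the section is tension-controlled.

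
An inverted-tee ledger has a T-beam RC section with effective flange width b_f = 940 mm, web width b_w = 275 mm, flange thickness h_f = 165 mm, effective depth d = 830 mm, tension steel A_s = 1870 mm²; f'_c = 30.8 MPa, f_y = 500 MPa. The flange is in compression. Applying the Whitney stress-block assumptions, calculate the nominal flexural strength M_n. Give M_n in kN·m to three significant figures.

Tension: T = A_s f_y = 1870 × 500 = 935000 N.
Try a within the flange: a = T/(0.85 f'_c b_f) = 935000/(0.85 × 30.8 × 940) = 37.99 mm.
Since a = 37.99 ≤ h_f = 165 mm, the stress block lies entirely in the flange; analyse as a rectangular beam of width b_f.
M_n = T(d − a/2) = 935000 × (830 − 18.995) = 758.29 × 10⁶ N·mm.
M_n = 758.29 kN·m.

M_n ≈ 758 kN·m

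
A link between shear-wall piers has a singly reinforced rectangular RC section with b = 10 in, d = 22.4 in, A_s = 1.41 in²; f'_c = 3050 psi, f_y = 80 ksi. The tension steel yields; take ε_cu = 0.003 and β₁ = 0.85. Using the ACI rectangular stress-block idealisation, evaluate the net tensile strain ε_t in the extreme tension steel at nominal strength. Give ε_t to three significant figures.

ε_t ≈ 0.0101

a = A_s f_y/(0.85 f'_c b) = 4.351 in.
β₁ = 0.85, so c = a/β₁ = 4.351/0.85 = 5.119 in.
From the linear strain diagram with ε_cu = 0.003: ε_t = 0.003 (d − c)/c = 0.003 × (22.4 − 5.119)/5.119 = 0.0101.
Since ε_t ≥ 0.005, the section is tension-controlled.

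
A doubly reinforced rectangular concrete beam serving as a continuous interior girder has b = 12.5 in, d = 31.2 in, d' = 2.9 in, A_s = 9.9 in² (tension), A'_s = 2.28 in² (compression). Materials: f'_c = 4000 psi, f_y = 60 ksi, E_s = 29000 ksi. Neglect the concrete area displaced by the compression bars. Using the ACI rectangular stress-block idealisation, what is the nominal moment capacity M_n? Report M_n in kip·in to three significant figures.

M_n ≈ 15700 kip·in

Assume both steels yield.
a = (A_s − A'_s) f_y/(0.85 f'_c b) = (9.9 − 2.28) × 60/(0.85 × 4 × 12.5) = 10.758 in.
c = a/β₁ = 10.758/0.85 = 12.656 in; ε'_s = 0.003(c − d')/c = 0.0023 ≥ ε_y = 0.0021, so the compression steel yields.
M_n = (A_s − A'_s) f_y (d − a/2) + A'_s f_y (d − d') = 457.2 × (31.2 − 5.379) + 136.8 × (31.2 − 2.9) = 11805.4 + 3871.4 = 15676.8 kip·in.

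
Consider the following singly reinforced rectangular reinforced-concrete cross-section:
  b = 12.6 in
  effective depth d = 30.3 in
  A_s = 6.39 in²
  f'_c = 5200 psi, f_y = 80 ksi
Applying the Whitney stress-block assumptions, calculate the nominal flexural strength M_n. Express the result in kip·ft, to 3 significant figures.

M_n ≈ 1100 kip·ft

T = A_s f_y = 6.39 × 80 = 511.2 kips.
a = T/(0.85 f'_c b) = 511.2/(0.85 × 5.2 × 12.6) = 9.179 in.
M_n = T(d − a/2) = 511.2 × (30.3 − 4.5895) = 13143.2 kip·in = 13143.2/12 = 1095.27 kip·ft.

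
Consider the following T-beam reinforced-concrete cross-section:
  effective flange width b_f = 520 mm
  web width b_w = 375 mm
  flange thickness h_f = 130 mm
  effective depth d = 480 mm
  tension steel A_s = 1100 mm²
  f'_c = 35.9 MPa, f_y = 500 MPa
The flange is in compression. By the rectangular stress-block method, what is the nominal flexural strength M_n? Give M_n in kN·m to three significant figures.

M_n ≈ 254 kN·m

Tension: T = A_s f_y = 1100 × 500 = 550000 N.
Try a within the flange: a = T/(0.85 f'_c b_f) = 550000/(0.85 × 35.9 × 520) = 34.66 mm.
Since a = 34.66 ≤ h_f = 130 mm, the stress block lies entirely in the flange; analyse as a rectangular beam of width b_f.
M_n = T(d − a/2) = 550000 × (480 − 17.33) = 254.47 × 10⁶ N·mm.
M_n = 254.47 kN·m.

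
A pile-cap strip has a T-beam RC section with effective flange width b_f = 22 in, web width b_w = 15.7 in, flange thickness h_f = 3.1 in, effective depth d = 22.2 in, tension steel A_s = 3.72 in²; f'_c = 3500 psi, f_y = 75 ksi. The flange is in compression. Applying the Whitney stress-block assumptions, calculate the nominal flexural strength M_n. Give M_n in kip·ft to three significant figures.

Tension: T = A_s f_y = 3.72 × 75 = 279 kips.
Try a within the flange: a = T/(0.85 f'_c b_f) = 279/(0.85 × 3.5 × 22) = 4.263 in.
a = 4.263 > h_f = 3.1 in: the block extends into the web. Split into flange-overhang and web parts.
C_f = 0.85 f'_c (b_f − b_w) h_f = 0.85 × 3.5 × (22 − 15.7) × 3.1 = 58.1 kips.
Remaining web compression depth: a_w = (T − C_f)/(0.85 f'_c b_w) = (279 − 58.1)/(0.85 × 3.5 × 15.7) = 4.729 in.
M_n = C_f(d − h_f/2) + (T − C_f)(d − a_w/2) = 58.1 × (22.2 − 1.55) + 220.9 × (22.2 − 2.3645) = 1199.8 + 4381.7 = 5581.5 kip·in.
M_n = 5581.5/12 = 465.13 kip·ft.

M_n ≈ 465 kip·ft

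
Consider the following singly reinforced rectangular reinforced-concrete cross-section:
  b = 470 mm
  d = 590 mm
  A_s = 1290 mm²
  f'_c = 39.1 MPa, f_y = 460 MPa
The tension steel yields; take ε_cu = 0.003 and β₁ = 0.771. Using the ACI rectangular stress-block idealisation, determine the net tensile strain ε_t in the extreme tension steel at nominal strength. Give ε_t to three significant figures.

a = A_s f_y/(0.85 f'_c b) = 37.99 mm.
β₁ = 0.771, so c = a/β₁ = 37.99/0.771 = 49.27 mm.
From the linear strain diagram with ε_cu = 0.003: ε_t = 0.003 (d − c)/c = 0.003 × (590 − 49.27)/49.27 = 0.0329.
Since ε_t ≥ 0.005, the section is tension-controlled.

ε_t ≈ 0.0329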